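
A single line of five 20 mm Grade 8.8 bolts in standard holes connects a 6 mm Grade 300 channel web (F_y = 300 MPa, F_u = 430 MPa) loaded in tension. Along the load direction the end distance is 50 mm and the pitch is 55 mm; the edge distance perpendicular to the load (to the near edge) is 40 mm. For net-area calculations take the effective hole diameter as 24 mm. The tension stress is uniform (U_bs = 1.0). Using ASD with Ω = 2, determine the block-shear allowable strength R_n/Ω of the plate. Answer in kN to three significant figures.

Shear plane L_v = 50 + 4·55 = 270 mm; A_gv = 270 × 6 = 1620 mm².
A_nv = (270 − 4.5·24) × 6 = 972 mm².
A_nt = (40 − 0.5·24) × 6 = 168 mm².
0.6 F_u A_nv = 250.8 kN; 0.6 F_y A_gv = 291.6 kN → shear rupture governs the shear term.
R_n = 250.8 + 1.0 × 430 × 168 / 1000 = 323 kN.
Allowable strength R_n/Ω = 323 / 2 = 162 kN.

162 kN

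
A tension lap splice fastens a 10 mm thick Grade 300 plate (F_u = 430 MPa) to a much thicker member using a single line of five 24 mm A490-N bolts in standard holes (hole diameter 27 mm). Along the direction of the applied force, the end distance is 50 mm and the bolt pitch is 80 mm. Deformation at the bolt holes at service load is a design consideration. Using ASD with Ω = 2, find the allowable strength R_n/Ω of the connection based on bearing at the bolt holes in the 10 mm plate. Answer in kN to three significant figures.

Per bolt r_n = 1.2 l_c t F_u ≤ 2.4 d t F_u; upper limit = 2.4 × 24 × 10 × 430 / 1000 = 247.7 kN.
Edge bolt: l_c = 50 − 27/2 = 36.5 mm → 1.2 × 36.5 × 10 × 430 / 1000 = 188.3 → r_n = 188.3 kN.
Interior bolts: l_c = 80 − 27 = 53 mm → 1.2 × 53 × 10 × 430 / 1000 = 273.5 → r_n = 247.7 kN.
R_n = 1 × 188.3 + 4 × 247.7 = 1179 kN.
Allowable strength R_n/Ω = 1179 / 2 = 590 kN.

590 kN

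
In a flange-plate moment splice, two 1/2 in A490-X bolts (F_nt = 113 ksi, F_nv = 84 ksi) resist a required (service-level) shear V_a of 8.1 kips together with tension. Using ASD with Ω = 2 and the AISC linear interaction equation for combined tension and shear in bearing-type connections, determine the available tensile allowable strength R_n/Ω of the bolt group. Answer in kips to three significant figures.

A_b = π·0.5²/4 = 0.1963 in²; f_rv = 8.1 / (2 × 0.1963) = 20.63 ksi.
F'_nt = 1.3 F_nt − (Ω F_nt / F_nv) f_rv = 1.3·113 − (2·113/84)·20.63 = 91.4 ksi, capped at F_nt → F'_nt = 91.4 ksi.
R_n = F'_nt · A_b · n = 91.4 × 0.1963 × 2 = 35.89 kips.
Allowable strength R_n/Ω = 35.89 / 2 = 17.9 kips.

17.9 kips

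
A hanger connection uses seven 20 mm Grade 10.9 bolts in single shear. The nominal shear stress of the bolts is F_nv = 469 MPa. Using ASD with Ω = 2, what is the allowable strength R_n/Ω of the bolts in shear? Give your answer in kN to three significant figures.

A_b = π × 20² / 4 = 314.2 mm².
R_n = F_nv · A_b · n · n_s = 469 × 314.2 × 7 × 1 / 1000 = 1031 kN.
Allowable strength R_n/Ω = 1031 / 2 = 516 kN.

516 kN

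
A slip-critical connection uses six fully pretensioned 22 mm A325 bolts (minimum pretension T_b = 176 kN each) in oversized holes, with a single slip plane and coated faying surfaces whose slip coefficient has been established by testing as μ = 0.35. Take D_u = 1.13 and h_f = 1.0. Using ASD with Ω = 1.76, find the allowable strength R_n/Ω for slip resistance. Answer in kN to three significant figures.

R_n = μ · D_u · h_f · T_b · n_s · n_b = 0.35 × 1.13 × 1.0 × 176 × 1 × 6 = 417.6 kN.
Allowable strength R_n/Ω = 417.6 / 1.76 = 237 kN.

237 kN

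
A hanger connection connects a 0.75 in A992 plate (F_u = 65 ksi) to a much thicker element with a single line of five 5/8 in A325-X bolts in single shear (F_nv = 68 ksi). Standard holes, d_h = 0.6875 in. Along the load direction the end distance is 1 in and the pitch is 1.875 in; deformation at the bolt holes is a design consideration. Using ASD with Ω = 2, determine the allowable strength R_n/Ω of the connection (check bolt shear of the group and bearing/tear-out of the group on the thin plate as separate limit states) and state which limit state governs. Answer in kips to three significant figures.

Bolt shear: A_b = π·0.625²/4 = 0.3068 in²; R_n = 68 × 0.3068 × 5 × 1 = 104.3 kips → 104.3 / 2 = 52.2 kips.
Bearing (1.2 l_c t F_u ≤ 2.4 d t F_u): upper limit = 2.4·0.625·0.75·65 = 73.12 kips.
  Edge l_c = 1 − 0.6875/2 = 0.6562 → r_n = 38.39 kips; interior l_c = 1.875 − 0.6875 = 1.188 → r_n = 69.47 kips.
  R_n,bearing = 1·38.39 + 4·69.47 = 316.3 kips → 316.3 / 2 = 158 kips.
Bolt shear governs: 52.2 kips.

52.2 kips (bolt shear governs)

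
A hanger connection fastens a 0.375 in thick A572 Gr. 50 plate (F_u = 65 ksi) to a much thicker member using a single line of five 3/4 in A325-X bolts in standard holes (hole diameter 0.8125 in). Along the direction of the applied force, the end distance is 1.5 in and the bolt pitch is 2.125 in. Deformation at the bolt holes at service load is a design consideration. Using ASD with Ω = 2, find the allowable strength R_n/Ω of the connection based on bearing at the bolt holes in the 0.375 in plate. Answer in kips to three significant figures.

Per bolt r_n = 1.2 l_c t F_u ≤ 2.4 d t F_u; upper limit = 2.4 × 0.75 × 0.375 × 65 = 43.87 kips.
Edge bolt: l_c = 1.5 − 0.8125/2 = 1.094 in → 1.2 × 1.094 × 0.375 × 65 = 31.99 → r_n = 31.99 kips.
Interior bolts: l_c = 2.125 − 0.8125 = 1.312 in → 1.2 × 1.312 × 0.375 × 65 = 38.39 → r_n = 38.39 kips.
R_n = 1 × 31.99 + 4 × 38.39 = 185.6 kips.
Allowable strength R_n/Ω = 185.6 / 2 = 92.8 kips.

92.8 kips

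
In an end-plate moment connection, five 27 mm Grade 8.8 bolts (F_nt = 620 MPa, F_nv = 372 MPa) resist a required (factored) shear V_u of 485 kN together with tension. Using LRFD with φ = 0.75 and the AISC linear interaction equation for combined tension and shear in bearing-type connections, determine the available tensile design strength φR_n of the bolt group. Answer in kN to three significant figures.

922 kN

A_b = π·27²/4 = 572.6 mm²; f_rv = 485 × 1000 / (5 × 572.6) = 169.4 MPa.
F'_nt = 1.3 F_nt − (F_nt / φF_nv) f_rv = 1.3·620 − (620/(0.75·372))·169.4 = 429.5 MPa, capped at F_nt → F'_nt = 429.5 MPa.
R_n = F'_nt · A_b · n = 429.5 × 572.6 × 5 / 1000 = 1230 kN.
Design strength φR_n = 0.75 × 1230 = 922 kN.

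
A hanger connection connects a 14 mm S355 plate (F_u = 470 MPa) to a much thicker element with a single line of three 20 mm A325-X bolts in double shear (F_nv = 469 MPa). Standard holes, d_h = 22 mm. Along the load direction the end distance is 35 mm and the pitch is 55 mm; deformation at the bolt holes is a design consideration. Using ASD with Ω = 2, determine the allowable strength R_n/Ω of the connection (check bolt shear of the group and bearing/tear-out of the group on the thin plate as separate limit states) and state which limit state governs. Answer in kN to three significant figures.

355 kN (bearing governs)

Bolt shear: A_b = π·20²/4 = 314.2 mm²; R_n = 469 × 314.2 × 3 × 2 / 1000 = 884 kN → 884 / 2 = 442 kN.
Bearing (1.2 l_c t F_u ≤ 2.4 d t F_u): upper limit = 2.4·20·14·470 / 1000 = 315.8 kN.
  Edge l_c = 35 − 22/2 = 24 → r_n = 189.5 kN; interior l_c = 55 − 22 = 33 → r_n = 260.6 kN.
  R_n,bearing = 1·189.5 + 2·260.6 = 710.6 kN → 710.6 / 2 = 355 kN.
Bearing governs: 355 kN.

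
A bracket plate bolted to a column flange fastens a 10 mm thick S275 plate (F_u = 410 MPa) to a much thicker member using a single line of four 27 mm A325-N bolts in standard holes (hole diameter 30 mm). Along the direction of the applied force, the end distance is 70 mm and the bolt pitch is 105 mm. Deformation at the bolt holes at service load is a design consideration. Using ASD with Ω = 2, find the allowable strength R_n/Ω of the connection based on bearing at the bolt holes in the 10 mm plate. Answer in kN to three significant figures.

531 kN

Per bolt r_n = 1.2 l_c t F_u ≤ 2.4 d t F_u; upper limit = 2.4 × 27 × 10 × 410 / 1000 = 265.7 kN.
Edge bolt: l_c = 70 − 30/2 = 55 mm → 1.2 × 55 × 10 × 410 / 1000 = 270.6 → r_n = 265.7 kN.
Interior bolts: l_c = 105 − 30 = 75 mm → 1.2 × 75 × 10 × 410 / 1000 = 369 → r_n = 265.7 kN.
R_n = 1 × 265.7 + 3 × 265.7 = 1063 kN.
Allowable strength R_n/Ω = 1063 / 2 = 531 kN.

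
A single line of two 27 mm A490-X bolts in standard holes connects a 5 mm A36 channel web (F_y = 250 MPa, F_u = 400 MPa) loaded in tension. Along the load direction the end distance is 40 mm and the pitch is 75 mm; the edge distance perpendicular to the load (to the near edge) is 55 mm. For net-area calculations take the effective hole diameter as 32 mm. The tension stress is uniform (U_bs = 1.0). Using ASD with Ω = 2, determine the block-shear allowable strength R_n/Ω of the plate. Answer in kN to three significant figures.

Shear plane L_v = 40 + 1·75 = 115 mm; A_gv = 115 × 5 = 575 mm².
A_nv = (115 − 1.5·32) × 5 = 335 mm².
A_nt = (55 − 0.5·32) × 5 = 195 mm².
0.6 F_u A_nv = 80.4 kN; 0.6 F_y A_gv = 86.25 kN → shear rupture governs the shear term.
R_n = 80.4 + 1.0 × 400 × 195 / 1000 = 158.4 kN.
Allowable strength R_n/Ω = 158.4 / 2 = 79.2 kN.

79.2 kN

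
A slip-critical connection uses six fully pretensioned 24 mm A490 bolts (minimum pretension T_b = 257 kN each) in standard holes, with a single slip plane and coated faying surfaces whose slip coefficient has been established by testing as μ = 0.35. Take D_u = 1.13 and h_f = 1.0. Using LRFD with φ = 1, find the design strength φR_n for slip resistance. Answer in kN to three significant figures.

R_n = μ · D_u · h_f · T_b · n_s · n_b = 0.35 × 1.13 × 1.0 × 257 × 1 × 6 = 609.9 kN.
Design strength φR_n = 1 × 609.9 = 610 kN.

610 kN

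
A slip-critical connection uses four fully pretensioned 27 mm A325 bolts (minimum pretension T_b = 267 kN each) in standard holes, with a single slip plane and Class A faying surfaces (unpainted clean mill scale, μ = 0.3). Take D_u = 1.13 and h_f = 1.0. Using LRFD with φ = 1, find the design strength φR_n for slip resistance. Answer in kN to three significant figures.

362 kN

R_n = μ · D_u · h_f · T_b · n_s · n_b = 0.3 × 1.13 × 1.0 × 267 × 1 × 4 = 362.1 kN.
Design strength φR_n = 1 × 362.1 = 362 kN.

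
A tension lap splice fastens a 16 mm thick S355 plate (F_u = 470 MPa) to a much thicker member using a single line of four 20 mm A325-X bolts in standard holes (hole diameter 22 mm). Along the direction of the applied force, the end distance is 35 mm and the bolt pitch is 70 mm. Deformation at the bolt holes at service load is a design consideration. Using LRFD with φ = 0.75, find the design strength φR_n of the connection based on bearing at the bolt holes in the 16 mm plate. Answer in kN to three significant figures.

Per bolt r_n = 1.2 l_c t F_u ≤ 2.4 d t F_u; upper limit = 2.4 × 20 × 16 × 470 / 1000 = 361 kN.
Edge bolt: l_c = 35 − 22/2 = 24 mm → 1.2 × 24 × 16 × 470 / 1000 = 216.6 → r_n = 216.6 kN.
Interior bolts: l_c = 70 − 22 = 48 mm → 1.2 × 48 × 16 × 470 / 1000 = 433.2 → r_n = 361 kN.
R_n = 1 × 216.6 + 3 × 361 = 1299 kN.
Design strength φR_n = 0.75 × 1299 = 975 kN.

975 kN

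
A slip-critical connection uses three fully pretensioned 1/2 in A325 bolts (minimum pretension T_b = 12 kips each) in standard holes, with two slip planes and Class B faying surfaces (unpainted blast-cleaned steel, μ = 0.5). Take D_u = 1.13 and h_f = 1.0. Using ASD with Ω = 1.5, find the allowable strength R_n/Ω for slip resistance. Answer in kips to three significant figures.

27.1 kips

R_n = μ · D_u · h_f · T_b · n_s · n_b = 0.5 × 1.13 × 1.0 × 12 × 2 × 3 = 40.68 kips.
Allowable strength R_n/Ω = 40.68 / 1.5 = 27.1 kips.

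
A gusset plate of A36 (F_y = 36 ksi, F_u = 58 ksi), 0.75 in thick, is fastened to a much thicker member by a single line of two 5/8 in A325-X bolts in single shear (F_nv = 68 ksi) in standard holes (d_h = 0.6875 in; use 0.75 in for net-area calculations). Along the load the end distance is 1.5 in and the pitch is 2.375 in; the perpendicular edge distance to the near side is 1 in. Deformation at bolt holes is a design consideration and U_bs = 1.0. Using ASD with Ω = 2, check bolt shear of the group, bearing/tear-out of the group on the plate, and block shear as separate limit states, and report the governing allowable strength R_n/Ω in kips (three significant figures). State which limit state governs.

Bolt shear: A_b = π·0.625²/4 = 0.3068 in²; R_n = 68 × 0.3068 × 2 × 1 = 41.72 kips → 41.72 / 2 = 20.9 kips.
Bearing: edge l_c = 1.156, r_n = 60.36 kips; interior l_c = 1.688, r_n = 65.25 kips; R_n = 60.36 + 1·65.25 = 125.6 kips → 62.8 kips.
Block shear: A_gv = 2.906, A_nv = 2.062, A_nt = 0.4688 in²; R_n = min(0.6F_uA_nv, 0.6F_yA_gv) + U_bs·F_u·A_nt = 89.96 kips → 45 kips.
Bolt shear governs: 20.9 kips.

20.9 kips (bolt shear governs)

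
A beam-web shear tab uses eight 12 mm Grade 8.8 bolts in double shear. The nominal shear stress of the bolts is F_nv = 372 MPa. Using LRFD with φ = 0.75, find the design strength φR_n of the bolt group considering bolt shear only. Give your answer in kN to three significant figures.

505 kN

A_b = π × 12² / 4 = 113.1 mm².
R_n = F_nv · A_b · n · n_s = 372 × 113.1 × 8 × 2 / 1000 = 673.2 kN.
Design strength φR_n = 0.75 × 673.2 = 505 kN.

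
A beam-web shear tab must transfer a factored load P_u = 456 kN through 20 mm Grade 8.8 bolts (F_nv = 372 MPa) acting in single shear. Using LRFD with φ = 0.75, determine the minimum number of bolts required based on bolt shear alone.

6 bolts

A_b = π·20²/4 = 314.2 mm².
Per-bolt design strength φR_n = 0.75 × 372 × 314.2 × 1 / 1000 = 87.65 kN.
n ≥ 456 / 87.65 = 5.202 → use 6 bolts.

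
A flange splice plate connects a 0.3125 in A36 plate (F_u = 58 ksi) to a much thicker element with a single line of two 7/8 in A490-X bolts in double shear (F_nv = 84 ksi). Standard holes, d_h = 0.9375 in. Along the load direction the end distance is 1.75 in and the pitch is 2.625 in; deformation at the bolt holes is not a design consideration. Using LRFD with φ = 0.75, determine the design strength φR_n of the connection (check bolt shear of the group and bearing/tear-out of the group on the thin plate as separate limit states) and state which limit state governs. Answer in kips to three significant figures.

Bolt shear: A_b = π·0.875²/4 = 0.6013 in²; R_n = 84 × 0.6013 × 2 × 2 = 202 kips → 0.75 × 202 = 152 kips.
Bearing (1.5 l_c t F_u ≤ 3.0 d t F_u): upper limit = 3.0·0.875·0.3125·58 = 47.58 kips.
  Edge l_c = 1.75 − 0.9375/2 = 1.281 → r_n = 34.83 kips; interior l_c = 2.625 − 0.9375 = 1.688 → r_n = 45.88 kips.
  R_n,bearing = 1·34.83 + 1·45.88 = 80.71 kips → 0.75 × 80.71 = 60.5 kips.
Bearing governs: 60.5 kips.

60.5 kips (bearing governs)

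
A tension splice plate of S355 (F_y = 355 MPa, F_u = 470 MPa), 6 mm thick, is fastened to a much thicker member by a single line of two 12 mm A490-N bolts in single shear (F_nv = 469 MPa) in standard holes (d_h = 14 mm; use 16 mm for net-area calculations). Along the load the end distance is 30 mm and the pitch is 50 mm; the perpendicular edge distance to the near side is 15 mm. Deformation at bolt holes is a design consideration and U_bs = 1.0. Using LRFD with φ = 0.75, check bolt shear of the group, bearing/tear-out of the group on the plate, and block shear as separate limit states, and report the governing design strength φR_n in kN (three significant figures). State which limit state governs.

79.6 kN (bolt shear governs)

Bolt shear: A_b = π·12²/4 = 113.1 mm²; R_n = 469 × 113.1 × 2 × 1 / 1000 = 106.1 kN → 0.75 × 106.1 = 79.6 kN.
Bearing: edge l_c = 23, r_n = 77.83 kN; interior l_c = 36, r_n = 81.22 kN; R_n = 77.83 + 1·81.22 = 159 kN → 119 kN.
Block shear: A_gv = 480, A_nv = 336, A_nt = 42 mm²; R_n = min(0.6F_uA_nv, 0.6F_yA_gv) + U_bs·F_u·A_nt = 114.5 kN → 85.9 kN.
Bolt shear governs: 79.6 kN.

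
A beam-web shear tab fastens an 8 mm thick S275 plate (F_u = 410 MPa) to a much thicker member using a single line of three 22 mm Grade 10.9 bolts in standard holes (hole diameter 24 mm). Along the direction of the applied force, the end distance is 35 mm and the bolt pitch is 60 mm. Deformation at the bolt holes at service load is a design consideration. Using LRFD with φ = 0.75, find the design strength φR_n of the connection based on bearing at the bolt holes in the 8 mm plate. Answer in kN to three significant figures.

Per bolt r_n = 1.2 l_c t F_u ≤ 2.4 d t F_u; upper limit = 2.4 × 22 × 8 × 410 / 1000 = 173.2 kN.
Edge bolt: l_c = 35 − 24/2 = 23 mm → 1.2 × 23 × 8 × 410 / 1000 = 90.53 → r_n = 90.53 kN.
Interior bolts: l_c = 60 − 24 = 36 mm → 1.2 × 36 × 8 × 410 / 1000 = 141.7 → r_n = 141.7 kN.
R_n = 1 × 90.53 + 2 × 141.7 = 373.9 kN.
Design strength φR_n = 0.75 × 373.9 = 280 kN.

280 kN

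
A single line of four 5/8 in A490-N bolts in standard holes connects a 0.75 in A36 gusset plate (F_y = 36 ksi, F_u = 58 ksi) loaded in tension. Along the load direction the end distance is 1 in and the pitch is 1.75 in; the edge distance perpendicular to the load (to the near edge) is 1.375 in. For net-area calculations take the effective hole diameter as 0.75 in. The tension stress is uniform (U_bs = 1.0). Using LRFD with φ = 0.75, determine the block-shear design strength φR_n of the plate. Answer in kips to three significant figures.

Shear plane L_v = 1 + 3·1.75 = 6.25 in; A_gv = 6.25 × 0.75 = 4.688 in².
A_nv = (6.25 − 3.5·0.75) × 0.75 = 2.719 in².
A_nt = (1.375 − 0.5·0.75) × 0.75 = 0.75 in².
0.6 F_u A_nv = 94.61 kips; 0.6 F_y A_gv = 101.2 kips → shear rupture governs the shear term.
R_n = 94.61 + 1.0 × 58 × 0.75 = 138.1 kips.
Design strength φR_n = 0.75 × 138.1 = 104 kips.

104 kips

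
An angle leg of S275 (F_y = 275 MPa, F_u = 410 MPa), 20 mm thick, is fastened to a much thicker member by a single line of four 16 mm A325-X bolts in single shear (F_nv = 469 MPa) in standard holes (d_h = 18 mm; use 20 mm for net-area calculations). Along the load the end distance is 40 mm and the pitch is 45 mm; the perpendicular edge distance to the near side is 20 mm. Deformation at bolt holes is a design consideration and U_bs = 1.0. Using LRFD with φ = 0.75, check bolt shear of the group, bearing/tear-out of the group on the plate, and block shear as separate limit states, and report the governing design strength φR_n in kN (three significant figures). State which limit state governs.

Bolt shear: A_b = π·16²/4 = 201.1 mm²; R_n = 469 × 201.1 × 4 × 1 / 1000 = 377.2 kN → 0.75 × 377.2 = 283 kN.
Bearing: edge l_c = 31, r_n = 305 kN; interior l_c = 27, r_n = 265.7 kN; R_n = 305 + 3·265.7 = 1102 kN → 827 kN.
Block shear: A_gv = 3500, A_nv = 2100, A_nt = 200 mm²; R_n = min(0.6F_uA_nv, 0.6F_yA_gv) + U_bs·F_u·A_nt = 598.6 kN → 449 kN.
Bolt shear governs: 283 kN.

283 kN (bolt shear governs)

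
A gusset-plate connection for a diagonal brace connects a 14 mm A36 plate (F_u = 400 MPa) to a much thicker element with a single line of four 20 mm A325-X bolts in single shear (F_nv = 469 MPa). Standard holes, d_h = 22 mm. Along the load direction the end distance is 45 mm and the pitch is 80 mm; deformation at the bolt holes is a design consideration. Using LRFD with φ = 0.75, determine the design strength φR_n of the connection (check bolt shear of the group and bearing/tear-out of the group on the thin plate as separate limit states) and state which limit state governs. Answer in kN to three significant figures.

Bolt shear: A_b = π·20²/4 = 314.2 mm²; R_n = 469 × 314.2 × 4 × 1 / 1000 = 589.4 kN → 0.75 × 589.4 = 442 kN.
Bearing (1.2 l_c t F_u ≤ 2.4 d t F_u): upper limit = 2.4·20·14·400 / 1000 = 268.8 kN.
  Edge l_c = 45 − 22/2 = 34 → r_n = 228.5 kN; interior l_c = 80 − 22 = 58 → r_n = 268.8 kN.
  R_n,bearing = 1·228.5 + 3·268.8 = 1035 kN → 0.75 × 1035 = 776 kN.
Bolt shear governs: 442 kN.

442 kN (bolt shear governs)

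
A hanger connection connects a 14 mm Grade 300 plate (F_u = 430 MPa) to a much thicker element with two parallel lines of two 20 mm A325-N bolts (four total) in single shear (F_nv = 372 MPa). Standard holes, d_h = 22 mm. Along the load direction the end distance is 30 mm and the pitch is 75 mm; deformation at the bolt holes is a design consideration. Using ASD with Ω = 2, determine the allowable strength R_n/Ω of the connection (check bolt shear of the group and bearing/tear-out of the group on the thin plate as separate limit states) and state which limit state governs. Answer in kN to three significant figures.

234 kN (bolt shear governs)

Bolt shear: A_b = π·20²/4 = 314.2 mm²; R_n = 372 × 314.2 × 4 × 1 / 1000 = 467.5 kN → 467.5 / 2 = 234 kN.
Bearing (1.2 l_c t F_u ≤ 2.4 d t F_u): upper limit = 2.4·20·14·430 / 1000 = 289 kN.
  Edge l_c = 30 − 22/2 = 19 → r_n = 137.3 kN; interior l_c = 75 − 22 = 53 → r_n = 289 kN.
  R_n,bearing = 2·137.3 + 2·289 = 852.4 kN → 852.4 / 2 = 426 kN.
Bolt shear governs: 234 kN.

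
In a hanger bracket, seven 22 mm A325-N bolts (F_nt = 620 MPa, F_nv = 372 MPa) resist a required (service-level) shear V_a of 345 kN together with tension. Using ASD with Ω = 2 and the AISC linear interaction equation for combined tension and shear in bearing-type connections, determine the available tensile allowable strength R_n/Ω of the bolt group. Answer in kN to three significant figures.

A_b = π·22²/4 = 380.1 mm²; f_rv = 345 × 1000 / (7 × 380.1) = 129.7 MPa.
F'_nt = 1.3 F_nt − (Ω F_nt / F_nv) f_rv = 1.3·620 − (2·620/372)·129.7 = 373.8 MPa, capped at F_nt → F'_nt = 373.8 MPa.
R_n = F'_nt · A_b · n = 373.8 × 380.1 × 7 / 1000 = 994.7 kN.
Allowable strength R_n/Ω = 994.7 / 2 = 497 kN.

497 kN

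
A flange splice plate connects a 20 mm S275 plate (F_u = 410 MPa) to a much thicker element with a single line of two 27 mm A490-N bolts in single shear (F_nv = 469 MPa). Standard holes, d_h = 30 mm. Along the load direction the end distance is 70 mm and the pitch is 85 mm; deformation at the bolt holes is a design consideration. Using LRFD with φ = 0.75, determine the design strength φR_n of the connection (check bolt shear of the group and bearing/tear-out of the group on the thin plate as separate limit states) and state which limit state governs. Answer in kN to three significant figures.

403 kN (bolt shear governs)

Bolt shear: A_b = π·27²/4 = 572.6 mm²; R_n = 469 × 572.6 × 2 × 1 / 1000 = 537.1 kN → 0.75 × 537.1 = 403 kN.
Bearing (1.2 l_c t F_u ≤ 2.4 d t F_u): upper limit = 2.4·27·20·410 / 1000 = 531.4 kN.
  Edge l_c = 70 − 30/2 = 55 → r_n = 531.4 kN; interior l_c = 85 − 30 = 55 → r_n = 531.4 kN.
  R_n,bearing = 1·531.4 + 1·531.4 = 1063 kN → 0.75 × 1063 = 797 kN.
Bolt shear governs: 403 kN.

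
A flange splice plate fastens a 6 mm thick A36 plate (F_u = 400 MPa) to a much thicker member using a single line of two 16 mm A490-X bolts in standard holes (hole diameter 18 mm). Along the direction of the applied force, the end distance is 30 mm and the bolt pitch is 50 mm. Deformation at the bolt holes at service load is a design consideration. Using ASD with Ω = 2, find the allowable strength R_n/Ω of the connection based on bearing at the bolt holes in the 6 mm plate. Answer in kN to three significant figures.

Per bolt r_n = 1.2 l_c t F_u ≤ 2.4 d t F_u; upper limit = 2.4 × 16 × 6 × 400 / 1000 = 92.16 kN.
Edge bolt: l_c = 30 − 18/2 = 21 mm → 1.2 × 21 × 6 × 400 / 1000 = 60.48 → r_n = 60.48 kN.
Interior bolts: l_c = 50 − 18 = 32 mm → 1.2 × 32 × 6 × 400 / 1000 = 92.16 → r_n = 92.16 kN.
R_n = 1 × 60.48 + 1 × 92.16 = 152.6 kN.
Allowable strength R_n/Ω = 152.6 / 2 = 76.3 kN.

76.3 kN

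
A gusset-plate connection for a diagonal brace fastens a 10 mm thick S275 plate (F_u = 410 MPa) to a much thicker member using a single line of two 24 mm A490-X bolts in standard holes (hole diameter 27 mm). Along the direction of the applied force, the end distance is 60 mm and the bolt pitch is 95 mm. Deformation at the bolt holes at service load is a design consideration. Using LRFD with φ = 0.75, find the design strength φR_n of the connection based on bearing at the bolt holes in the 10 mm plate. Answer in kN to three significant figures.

Per bolt r_n = 1.2 l_c t F_u ≤ 2.4 d t F_u; upper limit = 2.4 × 24 × 10 × 410 / 1000 = 236.2 kN.
Edge bolt: l_c = 60 − 27/2 = 46.5 mm → 1.2 × 46.5 × 10 × 410 / 1000 = 228.8 → r_n = 228.8 kN.
Interior bolts: l_c = 95 − 27 = 68 mm → 1.2 × 68 × 10 × 410 / 1000 = 334.6 → r_n = 236.2 kN.
R_n = 1 × 228.8 + 1 × 236.2 = 464.9 kN.
Design strength φR_n = 0.75 × 464.9 = 349 kN.

349 kN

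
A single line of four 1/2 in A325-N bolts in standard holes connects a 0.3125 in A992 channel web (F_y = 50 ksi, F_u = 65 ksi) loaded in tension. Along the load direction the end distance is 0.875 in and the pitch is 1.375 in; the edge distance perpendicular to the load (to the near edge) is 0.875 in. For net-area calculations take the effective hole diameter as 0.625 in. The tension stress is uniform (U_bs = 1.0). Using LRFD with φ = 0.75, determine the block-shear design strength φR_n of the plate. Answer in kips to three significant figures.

Shear plane L_v = 0.875 + 3·1.375 = 5 in; A_gv = 5 × 0.3125 = 1.562 in².
A_nv = (5 − 3.5·0.625) × 0.3125 = 0.8789 in².
A_nt = (0.875 − 0.5·0.625) × 0.3125 = 0.1758 in².
0.6 F_u A_nv = 34.28 kips; 0.6 F_y A_gv = 46.88 kips → shear rupture governs the shear term.
R_n = 34.28 + 1.0 × 65 × 0.1758 = 45.7 kips.
Design strength φR_n = 0.75 × 45.7 = 34.3 kips.

34.3 kips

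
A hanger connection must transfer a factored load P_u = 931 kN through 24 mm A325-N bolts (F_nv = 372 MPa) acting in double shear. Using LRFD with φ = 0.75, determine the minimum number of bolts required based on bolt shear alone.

4 bolts

A_b = π·24²/4 = 452.4 mm².
Per-bolt design strength φR_n = 0.75 × 372 × 452.4 × 2 / 1000 = 252.4 kN.
n ≥ 931 / 252.4 = 3.688 → use 4 bolts.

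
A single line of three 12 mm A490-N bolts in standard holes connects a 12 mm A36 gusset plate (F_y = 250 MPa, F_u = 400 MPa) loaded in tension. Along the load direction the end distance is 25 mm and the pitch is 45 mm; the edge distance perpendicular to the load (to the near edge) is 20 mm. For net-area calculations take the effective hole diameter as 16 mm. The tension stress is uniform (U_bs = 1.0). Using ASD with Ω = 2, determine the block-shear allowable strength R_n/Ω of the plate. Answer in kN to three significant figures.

132 kN

Shear plane L_v = 25 + 2·45 = 115 mm; A_gv = 115 × 12 = 1380 mm².
A_nv = (115 − 2.5·16) × 12 = 900 mm².
A_nt = (20 − 0.5·16) × 12 = 144 mm².
0.6 F_u A_nv = 216 kN; 0.6 F_y A_gv = 207 kN → shear yielding governs the shear term.
R_n = 207 + 1.0 × 400 × 144 / 1000 = 264.6 kN.
Allowable strength R_n/Ω = 264.6 / 2 = 132 kN.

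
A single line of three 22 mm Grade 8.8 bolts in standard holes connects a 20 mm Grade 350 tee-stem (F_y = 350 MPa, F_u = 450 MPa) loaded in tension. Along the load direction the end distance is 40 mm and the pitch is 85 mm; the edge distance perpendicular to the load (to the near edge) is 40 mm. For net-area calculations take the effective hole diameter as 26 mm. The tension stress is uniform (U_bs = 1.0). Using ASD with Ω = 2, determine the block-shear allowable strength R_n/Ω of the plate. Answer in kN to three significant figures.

513 kN

Shear plane L_v = 40 + 2·85 = 210 mm; A_gv = 210 × 20 = 4200 mm².
A_nv = (210 − 2.5·26) × 20 = 2900 mm².
A_nt = (40 − 0.5·26) × 20 = 540 mm².
0.6 F_u A_nv = 783 kN; 0.6 F_y A_gv = 882 kN → shear rupture governs the shear term.
R_n = 783 + 1.0 × 450 × 540 / 1000 = 1026 kN.
Allowable strength R_n/Ω = 1026 / 2 = 513 kN.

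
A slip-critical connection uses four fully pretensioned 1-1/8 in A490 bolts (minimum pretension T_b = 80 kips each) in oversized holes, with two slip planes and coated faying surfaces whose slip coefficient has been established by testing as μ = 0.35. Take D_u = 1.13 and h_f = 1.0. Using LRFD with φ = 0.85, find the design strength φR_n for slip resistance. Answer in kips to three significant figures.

215 kips

R_n = μ · D_u · h_f · T_b · n_s · n_b = 0.35 × 1.13 × 1.0 × 80 × 2 × 4 = 253.1 kips.
Design strength φR_n = 0.85 × 253.1 = 215 kips.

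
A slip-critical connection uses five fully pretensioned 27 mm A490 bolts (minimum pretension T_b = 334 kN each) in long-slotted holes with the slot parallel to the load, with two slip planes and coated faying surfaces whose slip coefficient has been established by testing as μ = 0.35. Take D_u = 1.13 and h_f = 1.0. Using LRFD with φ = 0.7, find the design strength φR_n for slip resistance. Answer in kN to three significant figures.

R_n = μ · D_u · h_f · T_b · n_s · n_b = 0.35 × 1.13 × 1.0 × 334 × 2 × 5 = 1321 kN.
Design strength φR_n = 0.7 × 1321 = 925 kN.

925 kN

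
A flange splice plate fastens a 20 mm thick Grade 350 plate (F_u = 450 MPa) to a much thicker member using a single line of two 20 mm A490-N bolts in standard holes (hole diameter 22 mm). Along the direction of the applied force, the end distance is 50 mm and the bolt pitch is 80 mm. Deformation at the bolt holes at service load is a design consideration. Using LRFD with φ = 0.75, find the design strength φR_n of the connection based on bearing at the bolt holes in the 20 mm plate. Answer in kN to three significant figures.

640 kN

Per bolt r_n = 1.2 l_c t F_u ≤ 2.4 d t F_u; upper limit = 2.4 × 20 × 20 × 450 / 1000 = 432 kN.
Edge bolt: l_c = 50 − 22/2 = 39 mm → 1.2 × 39 × 20 × 450 / 1000 = 421.2 → r_n = 421.2 kN.
Interior bolts: l_c = 80 − 22 = 58 mm → 1.2 × 58 × 20 × 450 / 1000 = 626.4 → r_n = 432 kN.
R_n = 1 × 421.2 + 1 × 432 = 853.2 kN.
Design strength φR_n = 0.75 × 853.2 = 640 kN.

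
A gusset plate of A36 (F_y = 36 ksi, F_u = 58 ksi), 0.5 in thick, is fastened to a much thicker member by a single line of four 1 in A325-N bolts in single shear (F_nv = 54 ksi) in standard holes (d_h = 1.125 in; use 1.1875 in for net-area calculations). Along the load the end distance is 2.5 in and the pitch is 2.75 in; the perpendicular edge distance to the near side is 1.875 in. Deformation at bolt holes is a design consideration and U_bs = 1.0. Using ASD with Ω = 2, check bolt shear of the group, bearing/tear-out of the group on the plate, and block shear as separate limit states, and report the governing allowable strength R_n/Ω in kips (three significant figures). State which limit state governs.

Bolt shear: A_b = π·1²/4 = 0.7854 in²; R_n = 54 × 0.7854 × 4 × 1 = 169.6 kips → 169.6 / 2 = 84.8 kips.
Bearing: edge l_c = 1.938, r_n = 67.42 kips; interior l_c = 1.625, r_n = 56.55 kips; R_n = 67.42 + 3·56.55 = 237.1 kips → 119 kips.
Block shear: A_gv = 5.375, A_nv = 3.297, A_nt = 0.6406 in²; R_n = min(0.6F_uA_nv, 0.6F_yA_gv) + U_bs·F_u·A_nt = 151.9 kips → 75.9 kips.
Block shear governs: 75.9 kips.

75.9 kips (block shear governs)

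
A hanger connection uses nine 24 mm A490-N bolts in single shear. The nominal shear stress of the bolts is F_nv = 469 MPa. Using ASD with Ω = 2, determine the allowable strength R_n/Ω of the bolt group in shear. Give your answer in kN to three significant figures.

A_b = π × 24² / 4 = 452.4 mm².
R_n = F_nv · A_b · n · n_s = 469 × 452.4 × 9 × 1 / 1000 = 1910 kN.
Allowable strength R_n/Ω = 1910 / 2 = 955 kN.

955 kN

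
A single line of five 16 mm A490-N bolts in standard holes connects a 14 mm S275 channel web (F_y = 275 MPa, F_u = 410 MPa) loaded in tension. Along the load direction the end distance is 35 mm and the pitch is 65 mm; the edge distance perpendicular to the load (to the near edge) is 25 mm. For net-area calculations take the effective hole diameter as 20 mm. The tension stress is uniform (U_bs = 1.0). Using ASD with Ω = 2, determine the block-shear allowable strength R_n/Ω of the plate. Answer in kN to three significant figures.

384 kN

Shear plane L_v = 35 + 4·65 = 295 mm; A_gv = 295 × 14 = 4130 mm².
A_nv = (295 − 4.5·20) × 14 = 2870 mm².
A_nt = (25 − 0.5·20) × 14 = 210 mm².
0.6 F_u A_nv = 706 kN; 0.6 F_y A_gv = 681.5 kN → shear yielding governs the shear term.
R_n = 681.5 + 1.0 × 410 × 210 / 1000 = 767.6 kN.
Allowable strength R_n/Ω = 767.6 / 2 = 384 kN.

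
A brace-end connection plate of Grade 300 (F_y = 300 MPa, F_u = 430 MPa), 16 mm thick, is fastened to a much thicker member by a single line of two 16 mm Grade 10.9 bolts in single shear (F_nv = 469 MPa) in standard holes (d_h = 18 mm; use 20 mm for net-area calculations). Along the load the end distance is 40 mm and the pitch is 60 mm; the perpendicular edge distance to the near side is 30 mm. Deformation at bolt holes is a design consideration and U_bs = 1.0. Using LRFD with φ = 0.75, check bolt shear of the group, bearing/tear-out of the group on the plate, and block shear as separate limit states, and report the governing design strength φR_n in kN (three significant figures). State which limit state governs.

141 kN (bolt shear governs)

Bolt shear: A_b = π·16²/4 = 201.1 mm²; R_n = 469 × 201.1 × 2 × 1 / 1000 = 188.6 kN → 0.75 × 188.6 = 141 kN.
Bearing: edge l_c = 31, r_n = 255.9 kN; interior l_c = 42, r_n = 264.2 kN; R_n = 255.9 + 1·264.2 = 520.1 kN → 390 kN.
Block shear: A_gv = 1600, A_nv = 1120, A_nt = 320 mm²; R_n = min(0.6F_uA_nv, 0.6F_yA_gv) + U_bs·F_u·A_nt = 425.6 kN → 319 kN.
Bolt shear governs: 141 kN.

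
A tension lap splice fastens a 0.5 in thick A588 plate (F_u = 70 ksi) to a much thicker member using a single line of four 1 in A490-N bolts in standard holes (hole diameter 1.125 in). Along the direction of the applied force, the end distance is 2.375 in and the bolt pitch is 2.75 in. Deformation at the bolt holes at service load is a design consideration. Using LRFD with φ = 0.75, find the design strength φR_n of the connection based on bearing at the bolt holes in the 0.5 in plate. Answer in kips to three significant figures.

211 kips

Per bolt r_n = 1.2 l_c t F_u ≤ 2.4 d t F_u; upper limit = 2.4 × 1 × 0.5 × 70 = 84 kips.
Edge bolt: l_c = 2.375 − 1.125/2 = 1.812 in → 1.2 × 1.812 × 0.5 × 70 = 76.12 → r_n = 76.12 kips.
Interior bolts: l_c = 2.75 − 1.125 = 1.625 in → 1.2 × 1.625 × 0.5 × 70 = 68.25 → r_n = 68.25 kips.
R_n = 1 × 76.12 + 3 × 68.25 = 280.9 kips.
Design strength φR_n = 0.75 × 280.9 = 211 kips.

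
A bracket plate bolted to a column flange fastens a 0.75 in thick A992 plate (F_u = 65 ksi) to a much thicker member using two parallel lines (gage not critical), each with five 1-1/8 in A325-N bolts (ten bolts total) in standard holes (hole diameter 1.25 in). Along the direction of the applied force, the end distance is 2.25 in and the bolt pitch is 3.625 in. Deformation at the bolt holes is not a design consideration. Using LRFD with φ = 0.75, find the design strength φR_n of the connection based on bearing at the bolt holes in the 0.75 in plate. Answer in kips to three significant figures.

Per bolt r_n = 1.5 l_c t F_u ≤ 3.0 d t F_u; upper limit = 3.0 × 1.125 × 0.75 × 65 = 164.5 kips.
Edge bolt: l_c = 2.25 − 1.25/2 = 1.625 in → 1.5 × 1.625 × 0.75 × 65 = 118.8 → r_n = 118.8 kips.
Interior bolts: l_c = 3.625 − 1.25 = 2.375 in → 1.5 × 2.375 × 0.75 × 65 = 173.7 → r_n = 164.5 kips.
R_n = 2 × 118.8 + 8 × 164.5 = 1554 kips.
Design strength φR_n = 0.75 × 1554 = 1170 kips.

1170 kips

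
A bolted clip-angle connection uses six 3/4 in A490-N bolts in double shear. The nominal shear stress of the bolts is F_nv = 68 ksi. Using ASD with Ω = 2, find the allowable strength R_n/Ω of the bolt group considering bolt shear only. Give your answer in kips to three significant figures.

180 kips

A_b = π × 0.75² / 4 = 0.4418 in².
R_n = F_nv · A_b · n · n_s = 68 × 0.4418 × 6 × 2 = 360.5 kips.
Allowable strength R_n/Ω = 360.5 / 2 = 180 kips.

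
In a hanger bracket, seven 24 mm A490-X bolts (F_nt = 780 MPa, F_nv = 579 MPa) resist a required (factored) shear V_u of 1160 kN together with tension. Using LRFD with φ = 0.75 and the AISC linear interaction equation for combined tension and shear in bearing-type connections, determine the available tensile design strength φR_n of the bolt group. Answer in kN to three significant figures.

846 kN

A_b = π·24²/4 = 452.4 mm²; f_rv = 1160 × 1000 / (7 × 452.4) = 366.3 MPa.
F'_nt = 1.3 F_nt − (F_nt / φF_nv) f_rv = 1.3·780 − (780/(0.75·579))·366.3 = 356 MPa, capped at F_nt → F'_nt = 356 MPa.
R_n = F'_nt · A_b · n = 356 × 452.4 × 7 / 1000 = 1127 kN.
Design strength φR_n = 0.75 × 1127 = 846 kN.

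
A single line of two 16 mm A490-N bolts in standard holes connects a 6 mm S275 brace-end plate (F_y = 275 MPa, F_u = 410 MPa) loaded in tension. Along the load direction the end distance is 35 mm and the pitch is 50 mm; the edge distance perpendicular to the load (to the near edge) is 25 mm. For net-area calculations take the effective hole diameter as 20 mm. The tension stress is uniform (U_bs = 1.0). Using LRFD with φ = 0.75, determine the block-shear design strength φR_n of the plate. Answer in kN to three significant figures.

Shear plane L_v = 35 + 1·50 = 85 mm; A_gv = 85 × 6 = 510 mm².
A_nv = (85 − 1.5·20) × 6 = 330 mm².
A_nt = (25 − 0.5·20) × 6 = 90 mm².
0.6 F_u A_nv = 81.18 kN; 0.6 F_y A_gv = 84.15 kN → shear rupture governs the shear term.
R_n = 81.18 + 1.0 × 410 × 90 / 1000 = 118.1 kN.
Design strength φR_n = 0.75 × 118.1 = 88.6 kN.

88.6 kN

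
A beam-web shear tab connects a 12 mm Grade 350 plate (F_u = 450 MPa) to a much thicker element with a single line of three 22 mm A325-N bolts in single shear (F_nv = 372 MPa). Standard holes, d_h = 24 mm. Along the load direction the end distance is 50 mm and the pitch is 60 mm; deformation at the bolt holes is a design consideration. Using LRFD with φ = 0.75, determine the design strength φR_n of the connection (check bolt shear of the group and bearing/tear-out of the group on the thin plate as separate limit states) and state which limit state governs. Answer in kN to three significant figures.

318 kN (bolt shear governs)

Bolt shear: A_b = π·22²/4 = 380.1 mm²; R_n = 372 × 380.1 × 3 × 1 / 1000 = 424.2 kN → 0.75 × 424.2 = 318 kN.
Bearing (1.2 l_c t F_u ≤ 2.4 d t F_u): upper limit = 2.4·22·12·450 / 1000 = 285.1 kN.
  Edge l_c = 50 − 24/2 = 38 → r_n = 246.2 kN; interior l_c = 60 − 24 = 36 → r_n = 233.3 kN.
  R_n,bearing = 1·246.2 + 2·233.3 = 712.8 kN → 0.75 × 712.8 = 535 kN.
Bolt shear governs: 318 kN.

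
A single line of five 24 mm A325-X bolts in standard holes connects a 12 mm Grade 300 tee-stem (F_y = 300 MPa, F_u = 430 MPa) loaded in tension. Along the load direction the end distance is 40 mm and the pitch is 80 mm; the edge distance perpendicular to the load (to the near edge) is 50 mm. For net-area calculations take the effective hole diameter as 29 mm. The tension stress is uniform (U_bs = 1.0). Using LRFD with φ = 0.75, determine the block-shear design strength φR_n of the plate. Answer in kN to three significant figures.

670 kN

Shear plane L_v = 40 + 4·80 = 360 mm; A_gv = 360 × 12 = 4320 mm².
A_nv = (360 − 4.5·29) × 12 = 2754 mm².
A_nt = (50 − 0.5·29) × 12 = 426 mm².
0.6 F_u A_nv = 710.5 kN; 0.6 F_y A_gv = 777.6 kN → shear rupture governs the shear term.
R_n = 710.5 + 1.0 × 430 × 426 / 1000 = 893.7 kN.
Design strength φR_n = 0.75 × 893.7 = 670 kN.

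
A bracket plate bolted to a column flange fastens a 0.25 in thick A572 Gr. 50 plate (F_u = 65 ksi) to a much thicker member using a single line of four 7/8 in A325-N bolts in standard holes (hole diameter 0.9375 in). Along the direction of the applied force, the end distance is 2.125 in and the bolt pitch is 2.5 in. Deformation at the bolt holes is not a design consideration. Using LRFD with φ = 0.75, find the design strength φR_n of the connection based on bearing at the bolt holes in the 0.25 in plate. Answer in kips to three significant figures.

Per bolt r_n = 1.5 l_c t F_u ≤ 3.0 d t F_u; upper limit = 3.0 × 0.875 × 0.25 × 65 = 42.66 kips.
Edge bolt: l_c = 2.125 − 0.9375/2 = 1.656 in → 1.5 × 1.656 × 0.25 × 65 = 40.37 → r_n = 40.37 kips.
Interior bolts: l_c = 2.5 − 0.9375 = 1.562 in → 1.5 × 1.562 × 0.25 × 65 = 38.09 → r_n = 38.09 kips.
R_n = 1 × 40.37 + 3 × 38.09 = 154.6 kips.
Design strength φR_n = 0.75 × 154.6 = 116 kips.

116 kips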